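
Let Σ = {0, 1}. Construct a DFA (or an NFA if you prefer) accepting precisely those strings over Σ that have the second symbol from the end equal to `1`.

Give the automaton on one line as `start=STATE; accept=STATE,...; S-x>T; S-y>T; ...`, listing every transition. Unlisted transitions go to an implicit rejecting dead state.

start=A; accept=F,G; A-0>B; A-1>C; B-0>D; B-1>E; C-0>F; C-1>G; D-0>D; D-1>E; E-0>F; E-1>G; F-0>D; F-1>E; G-0>F; G-1>G

Because acceptance depends on a position counted from the end, the machine has to buffer the most recent 2 symbols. Make each state the string of the last up-to-2 symbols read; on input `x` shift the window left and append `x`. Accept when the buffered window has length 2 and begins with `1`.
A 7-state machine:
       0  1 
>  A   B  C 
   B   D  E 
   C   F  G 
   D   D  E 
   E   F  G 
 * F   D  E 
 * G   F  G 
(> = start, * = accepting)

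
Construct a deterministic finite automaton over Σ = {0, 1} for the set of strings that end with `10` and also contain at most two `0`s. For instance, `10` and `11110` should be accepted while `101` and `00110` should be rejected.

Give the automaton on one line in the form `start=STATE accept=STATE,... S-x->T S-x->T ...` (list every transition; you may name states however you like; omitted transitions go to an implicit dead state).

Handle the two conditions separately and then intersect. The first has 3 states tracking how much of the suffix `10` has currently been matched; the second has 4 states tracking the count of `0`s, saturating at 3. A product state is a pair (one from each), accepting exactly when both do. Equivalent product states are then merged.
7 states suffice.
        0   1  
>  S0   S1  S2 
   S1   S3  S4 
   S2   S5  S2 
   S3   S3  S3 
   S4   S6  S4 
 * S5   S3  S4 
 * S6   S3  S3 
(> = start, * = accepting)

start=S0 accept=S5,S6 S0-0->S1 S0-1->S2 S1-0->S3 S1-1->S4 S2-0->S5 S2-1->S2 S3-0->S3 S3-1->S3 S4-0->S6 S4-1->S4 S5-0->S3 S5-1->S4 S6-0->S3 S6-1->S3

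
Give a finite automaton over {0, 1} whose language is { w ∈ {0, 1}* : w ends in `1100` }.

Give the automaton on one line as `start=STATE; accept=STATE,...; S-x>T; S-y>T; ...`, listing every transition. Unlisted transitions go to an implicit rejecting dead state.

start=q0; accept=q4; q0-0>q0; q0-1>q1; q1-0>q0; q1-1>q2; q2-0>q3; q2-1>q2; q3-0>q4; q3-1>q1; q4-0>q0; q4-1>q1

Remember how much of `1100` the current input suffix matches. State q0 means no match yet; q1 means the last symbol is `1`; q2 means the last 2 symbols are `11`; q3 means the last 3 symbols are `110`; q4 means the last 4 symbols are `1100`. Only q4 accepts. On a mismatch, fall back to the longest proper suffix that is still a prefix of `1100`.
5 states suffice.
        0   1  
>  q0   q0  q1 
   q1   q0  q2 
   q2   q3  q2 
   q3   q4  q1 
 * q4   q0  q1 
(> = start, * = accepting)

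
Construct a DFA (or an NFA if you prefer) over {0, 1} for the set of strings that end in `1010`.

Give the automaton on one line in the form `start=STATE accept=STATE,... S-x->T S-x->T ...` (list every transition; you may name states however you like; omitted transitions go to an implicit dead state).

start=q0 accept=q4 q0-0->q0 q0-1->q1 q1-0->q2 q1-1->q1 q2-0->q0 q2-1->q3 q3-0->q4 q3-1->q1 q4-0->q0 q4-1->q3

Remember how much of `1010` the current input suffix matches. State q0 means no match yet; q1 means the last symbol is `1`; q2 means the last 2 symbols are `10`; q3 means the last 3 symbols are `101`; q4 means the last 4 symbols are `1010`. Only q4 accepts. On a mismatch, fall back to the longest proper suffix that is still a prefix of `1010`.
A 5-state machine:
        0   1  
>  q0   q0  q1 
   q1   q2  q1 
   q2   q0  q3 
   q3   q4  q1 
 * q4   q0  q3 
(> = start, * = accepting)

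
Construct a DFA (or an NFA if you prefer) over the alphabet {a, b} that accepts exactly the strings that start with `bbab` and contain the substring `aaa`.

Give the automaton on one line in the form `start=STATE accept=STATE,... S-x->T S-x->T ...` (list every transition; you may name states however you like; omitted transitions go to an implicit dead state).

start=S0 accept=S8 S0-a->S1 S0-b->S2 S1-a->S1 S1-b->S1 S2-a->S1 S2-b->S3 S3-a->S4 S3-b->S1 S4-a->S1 S4-b->S5 S5-a->S6 S5-b->S5 S6-a->S7 S6-b->S5 S7-a->S8 S7-b->S5 S8-a->S8 S8-b->S8

Handle the two conditions separately and then intersect. The first has 6 states tracking whether the input so far still matches the prefix `bbab`; the second has 4 states tracking whether and how much of `aaa` has been seen. A product state is a pair (one from each), accepting exactly when both do. Equivalent product states are then merged.
With 9 states:
        a   b  
>  S0   S1  S2 
   S1   S1  S1 
   S2   S1  S3 
   S3   S4  S1 
   S4   S1  S5 
   S5   S6  S5 
   S6   S7  S5 
   S7   S8  S5 
 * S8   S8  S8 
(> = start, * = accepting)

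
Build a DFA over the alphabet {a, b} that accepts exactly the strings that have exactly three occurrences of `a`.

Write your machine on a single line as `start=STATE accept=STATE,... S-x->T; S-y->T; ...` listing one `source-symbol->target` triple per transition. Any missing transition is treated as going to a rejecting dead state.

Count `a`s, saturating at 4: states S0 through S3 mean 0 through 3 `a`s seen; S4 means more than 3. Each `a` increments (capped at S4); other symbols loop. Accept from {S3}.
5 states suffice.
        a   b  
>  S0   S1  S0 
   S1   S2  S1 
   S2   S3  S2 
 * S3   S4  S3 
   S4   S4  S4 
(> = start, * = accepting)

start=S0; accept=S3; S0-a->S1; S0-b->S0; S1-a->S2; S1-b->S1; S2-a->S3; S2-b->S2; S3-a->S4; S3-b->S3; S4-a->S4; S4-b->S4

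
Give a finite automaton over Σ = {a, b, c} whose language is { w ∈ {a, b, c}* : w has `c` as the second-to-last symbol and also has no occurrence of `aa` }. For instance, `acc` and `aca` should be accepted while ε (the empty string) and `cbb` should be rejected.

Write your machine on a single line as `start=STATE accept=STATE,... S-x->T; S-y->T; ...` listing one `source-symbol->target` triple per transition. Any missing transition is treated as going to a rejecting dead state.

start=q0; accept=q4,q5,q6; q0-a->q1; q0-b->q0; q0-c->q2; q1-a->q3; q1-b->q0; q1-c->q2; q2-a->q4; q2-b->q5; q2-c->q6; q3-a->q3; q3-b->q3; q3-c->q3; q4-a->q3; q4-b->q0; q4-c->q2; q5-a->q1; q5-b->q0; q5-c->q2; q6-a->q4; q6-b->q5; q6-c->q6

Run two small machines in parallel and take their product. The first has 13 states tracking the last 2 symbols read; the second has 3 states tracking partial matches of the forbidden pattern `aa`. A product state is a pair (one from each), accepting exactly when both do. Minimizing collapses redundant product states.
With 7 states:
        a   b   c  
>  q0   q1  q0  q2 
   q1   q3  q0  q2 
   q2   q4  q5  q6 
   q3   q3  q3  q3 
 * q4   q3  q0  q2 
 * q5   q1  q0  q2 
 * q6   q4  q5  q6 
(> = start, * = accepting)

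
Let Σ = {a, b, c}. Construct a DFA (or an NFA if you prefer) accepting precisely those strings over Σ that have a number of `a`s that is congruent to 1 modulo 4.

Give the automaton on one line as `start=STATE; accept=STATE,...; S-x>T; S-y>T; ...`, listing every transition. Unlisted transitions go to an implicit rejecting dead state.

start=s0; accept=s1; s0-a>s1; s0-b>s0; s0-c>s0; s1-a>s2; s1-b>s1; s1-c>s1; s2-a>s3; s2-b>s2; s2-c>s2; s3-a>s0; s3-b>s3; s3-c>s3

Keep the running count of `a`s modulo 4: each `a` advances along the cycle s0 → s1 → s2 → s3 → s0 while other symbols loop. Accept at s1.
        a   b   c  
>  s0   s1  s0  s0 
 * s1   s2  s1  s1 
   s2   s3  s2  s2 
   s3   s0  s3  s3 
(> = start, * = accepting)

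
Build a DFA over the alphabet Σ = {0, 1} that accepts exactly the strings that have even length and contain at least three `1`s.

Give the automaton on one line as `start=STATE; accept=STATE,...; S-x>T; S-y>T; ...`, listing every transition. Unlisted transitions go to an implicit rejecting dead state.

start=s0; accept=s7,s8; s0-0>s1; s0-1>s2; s1-0>s0; s1-1>s3; s2-0>s3; s2-1>s4; s3-0>s2; s3-1>s5; s4-0>s5; s4-1>s6; s5-0>s4; s5-1>s7; s6-0>s7; s6-1>s8; s7-0>s6; s7-1>s9; s8-0>s9; s8-1>s9; s9-0>s8; s9-1>s8

Run two small machines in parallel and take their product. One (2 states) tracks the input length modulo 2; the other (5 states) tracks the count of `1`s, saturating at 4. Each combined state is a pair, one component from each; accept when both components accept.
With 10 states:
        0   1  
>  s0   s1  s2 
   s1   s0  s3 
   s2   s3  s4 
   s3   s2  s5 
   s4   s5  s6 
   s5   s4  s7 
   s6   s7  s8 
 * s7   s6  s9 
 * s8   s9  s9 
   s9   s8  s8 
(> = start, * = accepting)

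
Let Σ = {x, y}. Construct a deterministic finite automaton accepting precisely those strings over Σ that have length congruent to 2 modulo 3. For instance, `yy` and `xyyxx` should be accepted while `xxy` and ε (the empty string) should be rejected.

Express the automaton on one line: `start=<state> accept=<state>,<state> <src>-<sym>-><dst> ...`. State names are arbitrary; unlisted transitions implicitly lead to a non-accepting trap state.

start=q0 accept=q2 q0-x->q1 q0-y->q1 q1-x->q2 q1-y->q2 q2-x->q0 q2-y->q0

Count input length modulo 3: every symbol advances one step around the cycle q0 → q1 → q2 → q0. Accept at q2.
3 states suffice.
        x   y  
>  q0   q1  q1 
   q1   q2  q2 
 * q2   q0  q0 
(> = start, * = accepting)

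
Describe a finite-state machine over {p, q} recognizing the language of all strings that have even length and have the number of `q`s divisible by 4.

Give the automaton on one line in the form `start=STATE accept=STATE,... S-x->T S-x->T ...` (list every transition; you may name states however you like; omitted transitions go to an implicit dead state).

start=s0 accept=s0 s0-p->s1 s0-q->s2 s1-p->s0 s1-q->s3 s2-p->s3 s2-q->s4 s3-p->s2 s3-q->s5 s4-p->s5 s4-q->s6 s5-p->s4 s5-q->s7 s6-p->s7 s6-q->s0 s7-p->s6 s7-q->s1

Handle the two conditions separately and then intersect. One (2 states) tracks the input length modulo 2; the other (4 states) tracks the count of `q`s modulo 4. Each combined state is a pair, one component from each; accept when both components accept.
An 8-state machine:
        p   q  
>* s0   s1  s2 
   s1   s0  s3 
   s2   s3  s4 
   s3   s2  s5 
   s4   s5  s6 
   s5   s4  s7 
   s6   s7  s0 
   s7   s6  s1 
(> = start, * = accepting)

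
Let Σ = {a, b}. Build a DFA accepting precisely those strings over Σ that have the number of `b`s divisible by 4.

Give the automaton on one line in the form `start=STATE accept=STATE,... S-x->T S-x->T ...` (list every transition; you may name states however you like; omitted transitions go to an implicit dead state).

start=S0 accept=S0 S0-a->S0 S0-b->S1 S1-a->S1 S1-b->S2 S2-a->S2 S2-b->S3 S3-a->S3 S3-b->S0

Keep the running count of `b`s modulo 4: each `b` advances along the cycle S0 → S1 → S2 → S3 → S0 while other symbols loop. Accept at S0.
4 states suffice.
        a   b  
>* S0   S0  S1 
   S1   S1  S2 
   S2   S2  S3 
   S3   S3  S0 
(> = start, * = accepting)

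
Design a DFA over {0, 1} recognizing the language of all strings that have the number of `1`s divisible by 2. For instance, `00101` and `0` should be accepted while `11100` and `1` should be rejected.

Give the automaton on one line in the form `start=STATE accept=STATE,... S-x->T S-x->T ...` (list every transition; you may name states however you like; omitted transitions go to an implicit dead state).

The only thing that matters is how many `1`s have appeared, reduced mod 2. Use one state per residue: A for 0, …, B for 1. Reading `1` moves to the next residue; anything else stays put. A is accepting.
2 states suffice.
       0  1 
>* A   A  B 
   B   B  A 
(> = start, * = accepting)

start=A accept=A A-0->A A-1->B B-0->B B-1->A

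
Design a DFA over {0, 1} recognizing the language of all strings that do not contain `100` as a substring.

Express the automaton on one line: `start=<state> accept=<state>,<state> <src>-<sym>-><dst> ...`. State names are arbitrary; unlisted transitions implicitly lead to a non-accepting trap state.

start=s0 accept=s0,s1,s2 s0-0->s0 s0-1->s1 s1-0->s2 s1-1->s1 s2-0->s3 s2-1->s1 s3-0->s3 s3-1->s3

This is the complement of 'contains `100`'. Use the same substring-matching states — s0 through s3 holding how much of `100` has just been matched — but flip the accepting set: everything except the trap s3 accepts.
4 states suffice.
        0   1  
>* s0   s0  s1 
 * s1   s2  s1 
 * s2   s3  s1 
   s3   s3  s3 
(> = start, * = accepting)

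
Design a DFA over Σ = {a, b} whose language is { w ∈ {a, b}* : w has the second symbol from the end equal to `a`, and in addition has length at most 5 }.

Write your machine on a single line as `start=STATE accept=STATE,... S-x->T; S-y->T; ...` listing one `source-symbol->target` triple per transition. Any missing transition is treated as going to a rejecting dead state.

start=S0; accept=S3,S4,S7,S8,S11,S12,S15,S16; S0-a->S1; S0-b->S2; S1-a->S3; S1-b->S4; S2-a->S5; S2-b->S6; S3-a->S7; S3-b->S8; S4-a->S9; S4-b->S10; S5-a->S7; S5-b->S8; S6-a->S9; S6-b->S10; S7-a->S11; S7-b->S12; S8-a->S13; S8-b->S14; S9-a->S11; S9-b->S12; S10-a->S13; S10-b->S14; S11-a->S15; S11-b->S16; S12-a->S17; S12-b->S18; S13-a->S15; S13-b->S16; S14-a->S17; S14-b->S18; S15-a->S19; S15-b->S20; S16-a->S21; S16-b->S22; S17-a->S19; S17-b->S20; S18-a->S21; S18-b->S22; S19-a->S19; S19-b->S20; S20-a->S21; S20-b->S22; S21-a->S19; S21-b->S20; S22-a->S21; S22-b->S22

Build one automaton per condition and run them in lockstep. The first has 7 states tracking the last 2 symbols read; the second has 7 states tracking the input length, saturating at 6. A product state is a pair (one from each), accepting exactly when both do.
With 23 states:
          a    b  
>  S0     S1   S2 
   S1     S3   S4 
   S2     S5   S6 
 * S3     S7   S8 
 * S4     S9  S10 
   S5     S7   S8 
   S6     S9  S10 
 * S7    S11  S12 
 * S8    S13  S14 
   S9    S11  S12 
   S10   S13  S14 
 * S11   S15  S16 
 * S12   S17  S18 
   S13   S15  S16 
   S14   S17  S18 
 * S15   S19  S20 
 * S16   S21  S22 
   S17   S19  S20 
   S18   S21  S22 
   S19   S19  S20 
   S20   S21  S22 
   S21   S19  S20 
   S22   S21  S22 
(> = start, * = accepting)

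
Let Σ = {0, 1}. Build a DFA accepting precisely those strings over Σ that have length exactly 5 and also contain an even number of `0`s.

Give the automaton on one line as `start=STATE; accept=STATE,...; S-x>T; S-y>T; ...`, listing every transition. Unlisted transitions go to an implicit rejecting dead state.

Handle the two conditions separately and then intersect. The first has 7 states tracking the input length, saturating at 6; the second has 2 states tracking the count of `0`s modulo 2. A product state is a pair (one from each), accepting exactly when both do.
       0  1 
>  A   B  C 
   B   D  E 
   C   E  D 
   D   F  G 
   E   G  F 
   F   H  I 
   G   I  H 
   H   J  K 
   I   K  J 
   J   L  M 
 * K   M  L 
   L   M  L 
   M   L  M 
(> = start, * = accepting)

start=A; accept=K; A-0>B; A-1>C; B-0>D; B-1>E; C-0>E; C-1>D; D-0>F; D-1>G; E-0>G; E-1>F; F-0>H; F-1>I; G-0>I; G-1>H; H-0>J; H-1>K; I-0>K; I-1>J; J-0>L; J-1>M; K-0>M; K-1>L; L-0>M; L-1>L; M-0>L; M-1>M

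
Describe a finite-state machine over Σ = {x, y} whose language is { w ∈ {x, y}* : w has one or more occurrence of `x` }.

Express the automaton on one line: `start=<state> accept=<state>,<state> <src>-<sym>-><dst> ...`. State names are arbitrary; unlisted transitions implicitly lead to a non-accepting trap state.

start=s0 accept=s1,s2 s0-x->s1 s0-y->s0 s1-x->s2 s1-y->s1 s2-x->s2 s2-y->s2

Only the number of `x`s matters, and only up to 2. Make a chain s0 → s1 → s2 advanced by each `x` (with s2 absorbing); every other symbol self-loops. The accepting set is {s1, s2}.
3 states suffice.
        x   y  
>  s0   s1  s0 
 * s1   s2  s1 
 * s2   s2  s2 
(> = start, * = accepting)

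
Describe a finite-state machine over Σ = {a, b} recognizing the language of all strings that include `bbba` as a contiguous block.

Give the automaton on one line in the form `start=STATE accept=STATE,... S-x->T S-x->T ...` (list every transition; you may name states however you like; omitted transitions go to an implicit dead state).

Track how much of `bbba` has been matched so far: state q0 is no progress, q4 is the absorbing accept state reached once `bbba` has occurred. Intermediate states record partial matches; on a mismatch, fall back to the longest reusable overlap.
5 states suffice.
        a   b  
>  q0   q0  q1 
   q1   q0  q2 
   q2   q0  q3 
   q3   q4  q3 
 * q4   q4  q4 
(> = start, * = accepting)

start=q0 accept=q4 q0-a->q0 q0-b->q1 q1-a->q0 q1-b->q2 q2-a->q0 q2-b->q3 q3-a->q4 q3-b->q3 q4-a->q4 q4-b->q4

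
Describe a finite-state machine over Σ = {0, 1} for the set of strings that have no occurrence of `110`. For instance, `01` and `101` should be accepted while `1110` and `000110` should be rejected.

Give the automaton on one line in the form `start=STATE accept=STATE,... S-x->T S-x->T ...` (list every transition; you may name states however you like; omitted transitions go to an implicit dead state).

start=A accept=A,B,C A-0->A A-1->B B-0->A B-1->C C-0->D C-1->C D-0->D D-1->D

Track partial matches of the forbidden pattern `110`. State D is a dead state reached once `110` has occurred; every other state accepts. A means no part of `110` is currently matched.
       0  1 
>* A   A  B 
 * B   A  C 
 * C   D  C 
   D   D  D 
(> = start, * = accepting)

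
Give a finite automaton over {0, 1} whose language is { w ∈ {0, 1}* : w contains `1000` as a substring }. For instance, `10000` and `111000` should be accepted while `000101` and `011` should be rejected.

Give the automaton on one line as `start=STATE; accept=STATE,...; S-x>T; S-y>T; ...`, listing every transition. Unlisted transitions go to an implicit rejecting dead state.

start=S0; accept=S4; S0-0>S0; S0-1>S1; S1-0>S2; S1-1>S1; S2-0>S3; S2-1>S1; S3-0>S4; S3-1>S1; S4-0>S4; S4-1>S4

States S0..S3 record the length of the longest prefix of `1000` that matches the current input suffix. Reaching S4 means `1000` has been seen, and we stay there forever. Accept from S4.
With 5 states:
        0   1  
>  S0   S0  S1 
   S1   S2  S1 
   S2   S3  S1 
   S3   S4  S1 
 * S4   S4  S4 
(> = start, * = accepting)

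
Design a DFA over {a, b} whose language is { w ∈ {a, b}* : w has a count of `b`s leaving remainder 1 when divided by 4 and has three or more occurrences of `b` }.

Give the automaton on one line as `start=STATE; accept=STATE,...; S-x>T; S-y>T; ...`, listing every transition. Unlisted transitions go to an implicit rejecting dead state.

start=q0; accept=q5; q0-a>q0; q0-b>q1; q1-a>q1; q1-b>q2; q2-a>q2; q2-b>q3; q3-a>q3; q3-b>q4; q4-a>q4; q4-b>q5; q5-a>q5; q5-b>q2

Run two small machines in parallel and take their product. One (4 states) tracks the count of `b`s modulo 4; the other (5 states) tracks the count of `b`s, saturating at 4. Each combined state is a pair, one component from each; accept when both components accept. Equivalent product states are then merged.
A 6-state machine:
        a   b  
>  q0   q0  q1 
   q1   q1  q2 
   q2   q2  q3 
   q3   q3  q4 
   q4   q4  q5 
 * q5   q5  q2 
(> = start, * = accepting)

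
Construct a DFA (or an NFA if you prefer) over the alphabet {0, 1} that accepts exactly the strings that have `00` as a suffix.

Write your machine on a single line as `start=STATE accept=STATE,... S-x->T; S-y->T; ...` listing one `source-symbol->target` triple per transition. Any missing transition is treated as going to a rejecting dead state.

start=s0; accept=s2; s0-0->s1; s0-1->s0; s1-0->s2; s1-1->s0; s2-0->s2; s2-1->s0

Let each state record the length of the longest suffix of the input read so far that is also a prefix of `00`. s1 means the last symbol is `0`; s2 means the last 2 symbols are `00`. Accept only at s2, where the string currently ends in `00`.
With 3 states:
        0   1  
>  s0   s1  s0 
   s1   s2  s0 
 * s2   s2  s0 
(> = start, * = accepting)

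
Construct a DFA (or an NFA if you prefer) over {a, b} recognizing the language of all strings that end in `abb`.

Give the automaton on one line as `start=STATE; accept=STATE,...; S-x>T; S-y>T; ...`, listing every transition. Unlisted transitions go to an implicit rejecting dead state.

Let each state record the length of the longest suffix of the input read so far that is also a prefix of `abb`. q1 means the last symbol is `a`; q2 means the last 2 symbols are `ab`; q3 means the last 3 symbols are `abb`. Accept only at q3, where the string currently ends in `abb`.
4 states suffice.
        a   b  
>  q0   q1  q0 
   q1   q1  q2 
   q2   q1  q3 
 * q3   q1  q0 
(> = start, * = accepting)

start=q0; accept=q3; q0-a>q1; q0-b>q0; q1-a>q1; q1-b>q2; q2-a>q1; q2-b>q3; q3-a>q1; q3-b>q0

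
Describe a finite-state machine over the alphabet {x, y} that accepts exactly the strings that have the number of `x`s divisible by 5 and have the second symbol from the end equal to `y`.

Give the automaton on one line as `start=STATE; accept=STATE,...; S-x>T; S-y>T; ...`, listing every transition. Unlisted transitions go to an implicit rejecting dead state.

start=s0; accept=s4,s8; s0-x>s1; s0-y>s2; s1-x>s3; s1-y>s1; s2-x>s1; s2-y>s4; s3-x>s5; s3-y>s3; s4-x>s1; s4-y>s4; s5-x>s6; s5-y>s5; s6-x>s0; s6-y>s7; s7-x>s8; s7-y>s7; s8-x>s1; s8-y>s2

Run two small machines in parallel and take their product. One (5 states) tracks the count of `x`s modulo 5; the other (7 states) tracks the last 2 symbols read. Each combined state is a pair, one component from each; accept when both components accept. Minimizing collapses redundant product states.
        x   y  
>  s0   s1  s2 
   s1   s3  s1 
   s2   s1  s4 
   s3   s5  s3 
 * s4   s1  s4 
   s5   s6  s5 
   s6   s0  s7 
   s7   s8  s7 
 * s8   s1  s2 
(> = start, * = accepting)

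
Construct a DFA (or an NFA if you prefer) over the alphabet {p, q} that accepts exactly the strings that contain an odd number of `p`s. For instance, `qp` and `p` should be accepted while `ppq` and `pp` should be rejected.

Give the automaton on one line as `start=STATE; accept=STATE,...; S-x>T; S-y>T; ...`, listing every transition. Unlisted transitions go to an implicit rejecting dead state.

start=A; accept=B; A-p>B; A-q>A; B-p>A; B-q>B

The only thing that matters is how many `p`s have appeared, reduced mod 2. Use one state per residue: A for 0, …, B for 1. Reading `p` moves to the next residue; anything else stays put. B is accepting.
       p  q 
>  A   B  A 
 * B   A  B 
(> = start, * = accepting)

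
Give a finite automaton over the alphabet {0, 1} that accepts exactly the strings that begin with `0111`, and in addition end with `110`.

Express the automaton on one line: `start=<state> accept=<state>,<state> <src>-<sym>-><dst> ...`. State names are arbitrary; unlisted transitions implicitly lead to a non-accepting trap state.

Handle the two conditions separately and then intersect. One (6 states) tracks whether the input so far still matches the prefix `0111`; the other (4 states) tracks how much of the suffix `110` has currently been matched. Each combined state is a pair, one component from each; accept when both components accept.
With 12 states:
       0  1 
>  A   B  C 
   B   D  E 
   C   D  F 
   D   D  C 
   E   D  G 
   F   H  F 
   G   H  I 
   H   D  C 
   I   J  I 
 * J   K  L 
   K   K  L 
   L   K  I 
(> = start, * = accepting)

start=A accept=J A-0->B A-1->C B-0->D B-1->E C-0->D C-1->F D-0->D D-1->C E-0->D E-1->G F-0->H F-1->F G-0->H G-1->I H-0->D H-1->C I-0->J I-1->I J-0->K J-1->L K-0->K K-1->L L-0->K L-1->I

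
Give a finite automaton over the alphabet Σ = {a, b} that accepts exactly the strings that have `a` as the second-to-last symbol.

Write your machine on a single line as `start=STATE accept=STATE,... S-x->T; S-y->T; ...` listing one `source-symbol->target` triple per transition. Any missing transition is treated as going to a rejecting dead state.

start=S0; accept=S3,S4; S0-a->S1; S0-b->S2; S1-a->S3; S1-b->S4; S2-a->S5; S2-b->S6; S3-a->S3; S3-b->S4; S4-a->S5; S4-b->S6; S5-a->S3; S5-b->S4; S6-a->S5; S6-b->S6

A DFA must remember the last 2 symbols (since which symbol is second-to-last isn't known until the input ends). Use one state per possible window of the last ≤2 symbols; accept from those whose window starts with `a`.
A 7-state machine:
        a   b  
>  S0   S1  S2 
   S1   S3  S4 
   S2   S5  S6 
 * S3   S3  S4 
 * S4   S5  S6 
   S5   S3  S4 
   S6   S5  S6 
(> = start, * = accepting)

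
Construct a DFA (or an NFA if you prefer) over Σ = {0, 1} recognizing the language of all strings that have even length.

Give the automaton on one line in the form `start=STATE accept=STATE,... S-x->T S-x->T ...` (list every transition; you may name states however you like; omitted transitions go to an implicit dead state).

start=q0 accept=q0 q0-0->q1 q0-1->q1 q1-0->q0 q1-1->q0

Count input length modulo 2: every symbol advances one step around the cycle q0 → q1 → q0. Accept at q0.
        0   1  
>* q0   q1  q1 
   q1   q0  q0 
(> = start, * = accepting)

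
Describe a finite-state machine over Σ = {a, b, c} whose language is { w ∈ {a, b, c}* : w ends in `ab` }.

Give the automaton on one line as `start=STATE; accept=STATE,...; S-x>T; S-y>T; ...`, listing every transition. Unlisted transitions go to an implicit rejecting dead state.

start=q0; accept=q2; q0-a>q1; q0-b>q0; q0-c>q0; q1-a>q1; q1-b>q2; q1-c>q0; q2-a>q1; q2-b>q0; q2-c>q0

Let each state record the length of the longest suffix of the input read so far that is also a prefix of `ab`. q1 means the last symbol is `a`; q2 means the last 2 symbols are `ab`. Accept only at q2, where the string currently ends in `ab`.
        a   b   c  
>  q0   q1  q0  q0 
   q1   q1  q2  q0 
 * q2   q1  q0  q0 
(> = start, * = accepting)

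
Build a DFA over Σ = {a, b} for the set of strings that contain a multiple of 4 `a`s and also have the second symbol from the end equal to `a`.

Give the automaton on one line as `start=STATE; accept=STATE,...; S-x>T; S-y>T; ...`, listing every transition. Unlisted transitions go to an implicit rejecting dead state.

start=s0; accept=s4,s6; s0-a>s1; s0-b>s0; s1-a>s2; s1-b>s1; s2-a>s3; s2-b>s2; s3-a>s4; s3-b>s5; s4-a>s1; s4-b>s6; s5-a>s7; s5-b>s5; s6-a>s1; s6-b>s0; s7-a>s1; s7-b>s6

Handle the two conditions separately and then intersect. The first has 4 states tracking the count of `a`s modulo 4; the second has 7 states tracking the last 2 symbols read. A product state is a pair (one from each), accepting exactly when both do. After merging equivalent states the machine shrinks.
With 8 states:
        a   b  
>  s0   s1  s0 
   s1   s2  s1 
   s2   s3  s2 
   s3   s4  s5 
 * s4   s1  s6 
   s5   s7  s5 
 * s6   s1  s0 
   s7   s1  s6 
(> = start, * = accepting)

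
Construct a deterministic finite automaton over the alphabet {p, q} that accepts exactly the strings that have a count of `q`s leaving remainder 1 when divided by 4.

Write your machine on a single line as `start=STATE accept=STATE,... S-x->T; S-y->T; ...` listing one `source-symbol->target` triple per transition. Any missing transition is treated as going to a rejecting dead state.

start=A; accept=B; A-p->A; A-q->B; B-p->B; B-q->C; C-p->C; C-q->D; D-p->D; D-q->A

The only thing that matters is how many `q`s have appeared, reduced mod 4. Use one state per residue: A for 0, …, D for 3. Reading `q` moves to the next residue; anything else stays put. B is accepting.
4 states suffice.
       p  q 
>  A   A  B 
 * B   B  C 
   C   C  D 
   D   D  A 
(> = start, * = accepting)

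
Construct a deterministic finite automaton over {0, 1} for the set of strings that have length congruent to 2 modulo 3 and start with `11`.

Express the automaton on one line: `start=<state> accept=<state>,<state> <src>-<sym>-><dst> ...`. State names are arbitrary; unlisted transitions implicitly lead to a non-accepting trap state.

Build one automaton per condition and run them in lockstep. One (3 states) tracks the input length modulo 3; the other (4 states) tracks whether the input so far still matches the prefix `11`. Each combined state is a pair, one component from each; accept when both components accept.
With 8 states:
       0  1 
>  A   B  C 
   B   D  D 
   C   D  E 
   D   F  F 
 * E   G  G 
   F   B  B 
   G   H  H 
   H   E  E 
(> = start, * = accepting)

start=A accept=E A-0->B A-1->C B-0->D B-1->D C-0->D C-1->E D-0->F D-1->F E-0->G E-1->G F-0->B F-1->B G-0->H G-1->H H-0->E H-1->E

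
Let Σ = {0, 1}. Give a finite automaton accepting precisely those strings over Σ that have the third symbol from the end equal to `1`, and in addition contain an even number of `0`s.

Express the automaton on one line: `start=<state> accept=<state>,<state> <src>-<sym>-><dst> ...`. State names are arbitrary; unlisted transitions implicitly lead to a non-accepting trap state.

Handle the two conditions separately and then intersect. One (15 states) tracks the last 3 symbols read; the other (2 states) tracks the count of `0`s modulo 2. Each combined state is a pair, one component from each; accept when both components accept.
          0    1  
>  q0     q1   q2 
   q1     q3   q4 
   q2     q5   q6 
   q3     q7   q8 
   q4     q9  q10 
   q5    q11  q12 
   q6    q13  q14 
   q7    q15  q16 
   q8    q17  q18 
   q9    q19  q20 
   q10   q21  q22 
 * q11    q7   q8 
   q12    q9  q10 
   q13   q11  q12 
 * q14   q13  q14 
   q15    q7   q8 
   q16    q9  q10 
   q17   q11  q12 
   q18   q13  q14 
   q19   q15  q16 
 * q20   q17  q18 
 * q21   q19  q20 
   q22   q21  q22 
(> = start, * = accepting)

start=q0 accept=q11,q14,q20,q21 q0-0->q1 q0-1->q2 q1-0->q3 q1-1->q4 q2-0->q5 q2-1->q6 q3-0->q7 q3-1->q8 q4-0->q9 q4-1->q10 q5-0->q11 q5-1->q12 q6-0->q13 q6-1->q14 q7-0->q15 q7-1->q16 q8-0->q17 q8-1->q18 q9-0->q19 q9-1->q20 q10-0->q21 q10-1->q22 q11-0->q7 q11-1->q8 q12-0->q9 q12-1->q10 q13-0->q11 q13-1->q12 q14-0->q13 q14-1->q14 q15-0->q7 q15-1->q8 q16-0->q9 q16-1->q10 q17-0->q11 q17-1->q12 q18-0->q13 q18-1->q14 q19-0->q15 q19-1->q16 q20-0->q17 q20-1->q18 q21-0->q19 q21-1->q20 q22-0->q21 q22-1->q22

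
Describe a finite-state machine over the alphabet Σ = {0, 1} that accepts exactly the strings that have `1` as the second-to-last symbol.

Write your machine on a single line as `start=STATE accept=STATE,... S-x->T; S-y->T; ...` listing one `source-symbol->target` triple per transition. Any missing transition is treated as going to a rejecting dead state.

A DFA must remember the last 2 symbols (since which symbol is second-to-last isn't known until the input ends). Use one state per possible window of the last ≤2 symbols; accept from those whose window starts with `1`.
7 states suffice.
        0   1  
>  q0   q1  q2 
   q1   q3  q4 
   q2   q5  q6 
   q3   q3  q4 
   q4   q5  q6 
 * q5   q3  q4 
 * q6   q5  q6 
(> = start, * = accepting)

start=q0; accept=q5,q6; q0-0->q1; q0-1->q2; q1-0->q3; q1-1->q4; q2-0->q5; q2-1->q6; q3-0->q3; q3-1->q4; q4-0->q5; q4-1->q6; q5-0->q3; q5-1->q4; q6-0->q5; q6-1->q6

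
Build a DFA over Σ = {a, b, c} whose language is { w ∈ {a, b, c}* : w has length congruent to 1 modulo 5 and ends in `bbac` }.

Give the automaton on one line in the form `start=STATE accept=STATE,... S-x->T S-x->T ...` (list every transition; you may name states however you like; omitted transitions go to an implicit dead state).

Build one automaton per condition and run them in lockstep. The first has 5 states tracking the input length modulo 5; the second has 5 states tracking how much of the suffix `bbac` has currently been matched. A product state is a pair (one from each), accepting exactly when both do. After merging equivalent states the machine shrinks.
A 9-state machine:
        a   b   c  
>  s0   s1  s1  s1 
   s1   s2  s2  s2 
   s2   s3  s4  s3 
   s3   s5  s5  s5 
   s4   s5  s6  s5 
   s5   s0  s0  s0 
   s6   s7  s0  s0 
   s7   s1  s1  s8 
 * s8   s2  s2  s2 
(> = start, * = accepting)

start=s0 accept=s8 s0-a->s1 s0-b->s1 s0-c->s1 s1-a->s2 s1-b->s2 s1-c->s2 s2-a->s3 s2-b->s4 s2-c->s3 s3-a->s5 s3-b->s5 s3-c->s5 s4-a->s5 s4-b->s6 s4-c->s5 s5-a->s0 s5-b->s0 s5-c->s0 s6-a->s7 s6-b->s0 s6-c->s0 s7-a->s1 s7-b->s1 s7-c->s8 s8-a->s2 s8-b->s2 s8-c->s2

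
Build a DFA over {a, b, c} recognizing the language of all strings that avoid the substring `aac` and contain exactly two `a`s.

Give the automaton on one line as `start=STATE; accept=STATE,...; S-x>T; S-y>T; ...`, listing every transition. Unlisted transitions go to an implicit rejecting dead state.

Run two small machines in parallel and take their product. One (4 states) tracks partial matches of the forbidden pattern `aac`; the other (4 states) tracks the count of `a`s, saturating at 3. Each combined state is a pair, one component from each; accept when both components accept.
11 states suffice.
          a    b    c  
>  q0     q1   q0   q0 
   q1     q2   q3   q3 
 * q2     q4   q5   q6 
   q3     q7   q3   q3 
   q4     q4   q8   q9 
 * q5    q10   q5   q5 
   q6     q9   q6   q6 
 * q7     q4   q5   q5 
   q8    q10   q8   q8 
   q9     q9   q9   q9 
   q10    q4   q8   q8 
(> = start, * = accepting)

start=q0; accept=q2,q5,q7; q0-a>q1; q0-b>q0; q0-c>q0; q1-a>q2; q1-b>q3; q1-c>q3; q2-a>q4; q2-b>q5; q2-c>q6; q3-a>q7; q3-b>q3; q3-c>q3; q4-a>q4; q4-b>q8; q4-c>q9; q5-a>q10; q5-b>q5; q5-c>q5; q6-a>q9; q6-b>q6; q6-c>q6; q7-a>q4; q7-b>q5; q7-c>q5; q8-a>q10; q8-b>q8; q8-c>q8; q9-a>q9; q9-b>q9; q9-c>q9; q10-a>q4; q10-b>q8; q10-c>q8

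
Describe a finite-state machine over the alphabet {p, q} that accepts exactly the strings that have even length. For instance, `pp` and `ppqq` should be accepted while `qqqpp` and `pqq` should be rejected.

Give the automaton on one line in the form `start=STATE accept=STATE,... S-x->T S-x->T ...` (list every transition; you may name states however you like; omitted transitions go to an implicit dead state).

start=A accept=A A-p->B A-q->B B-p->A B-q->A

Count input length modulo 2: every symbol advances one step around the cycle A → B → A. Accept at A.
With 2 states:
       p  q 
>* A   B  B 
   B   A  A 
(> = start, * = accepting)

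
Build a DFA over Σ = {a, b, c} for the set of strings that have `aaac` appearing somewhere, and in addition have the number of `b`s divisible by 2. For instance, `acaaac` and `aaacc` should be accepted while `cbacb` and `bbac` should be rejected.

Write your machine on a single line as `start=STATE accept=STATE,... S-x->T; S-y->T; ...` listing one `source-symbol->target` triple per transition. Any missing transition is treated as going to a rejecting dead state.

start=q0; accept=q7; q0-a->q1; q0-b->q2; q0-c->q0; q1-a->q3; q1-b->q2; q1-c->q0; q2-a->q4; q2-b->q0; q2-c->q2; q3-a->q5; q3-b->q2; q3-c->q0; q4-a->q6; q4-b->q0; q4-c->q2; q5-a->q5; q5-b->q2; q5-c->q7; q6-a->q8; q6-b->q0; q6-c->q2; q7-a->q7; q7-b->q9; q7-c->q7; q8-a->q8; q8-b->q0; q8-c->q9; q9-a->q9; q9-b->q7; q9-c->q9

Handle the two conditions separately and then intersect. One (5 states) tracks whether and how much of `aaac` has been seen; the other (2 states) tracks the count of `b`s modulo 2. Each combined state is a pair, one component from each; accept when both components accept.
10 states suffice.
        a   b   c  
>  q0   q1  q2  q0 
   q1   q3  q2  q0 
   q2   q4  q0  q2 
   q3   q5  q2  q0 
   q4   q6  q0  q2 
   q5   q5  q2  q7 
   q6   q8  q0  q2 
 * q7   q7  q9  q7 
   q8   q8  q0  q9 
   q9   q9  q7  q9 
(> = start, * = accepting)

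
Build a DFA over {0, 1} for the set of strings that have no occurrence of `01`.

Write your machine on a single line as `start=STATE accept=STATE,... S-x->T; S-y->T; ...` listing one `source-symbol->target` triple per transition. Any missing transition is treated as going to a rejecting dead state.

start=S0; accept=S0,S1; S0-0->S1; S0-1->S0; S1-0->S1; S1-1->S2; S2-0->S2; S2-1->S2

Track partial matches of the forbidden pattern `01`. State S2 is a dead state reached once `01` has occurred; every other state accepts. S0 means no part of `01` is currently matched.
A 3-state machine:
        0   1  
>* S0   S1  S0 
 * S1   S1  S2 
   S2   S2  S2 
(> = start, * = accepting)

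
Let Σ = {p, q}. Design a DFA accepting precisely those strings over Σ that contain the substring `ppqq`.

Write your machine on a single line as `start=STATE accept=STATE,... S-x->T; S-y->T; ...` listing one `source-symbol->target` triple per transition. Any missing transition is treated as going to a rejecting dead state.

States s0..s3 record the length of the longest prefix of `ppqq` that matches the current input suffix. Reaching s4 means `ppqq` has been seen, and we stay there forever. Accept from s4.
5 states suffice.
        p   q  
>  s0   s1  s0 
   s1   s2  s0 
   s2   s2  s3 
   s3   s1  s4 
 * s4   s4  s4 
(> = start, * = accepting)

start=s0; accept=s4; s0-p->s1; s0-q->s0; s1-p->s2; s1-q->s0; s2-p->s2; s2-q->s3; s3-p->s1; s3-q->s4; s4-p->s4; s4-q->s4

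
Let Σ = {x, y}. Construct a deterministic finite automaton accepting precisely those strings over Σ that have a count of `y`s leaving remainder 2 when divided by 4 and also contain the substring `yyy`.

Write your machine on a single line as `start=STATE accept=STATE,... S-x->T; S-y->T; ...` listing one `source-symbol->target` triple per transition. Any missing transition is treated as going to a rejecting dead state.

start=A; accept=O; A-x->A; A-y->B; B-x->C; B-y->D; C-x->C; C-y->E; D-x->F; D-y->G; E-x->F; E-y->H; F-x->F; F-y->I; G-x->G; G-y->J; H-x->K; H-y->J; I-x->K; I-y->L; J-x->J; J-y->M; K-x->K; K-y->N; L-x->A; L-y->M; M-x->M; M-y->O; N-x->A; N-y->P; O-x->O; O-y->G; P-x->C; P-y->O

Build one automaton per condition and run them in lockstep. The first has 4 states tracking the count of `y`s modulo 4; the second has 4 states tracking whether and how much of `yyy` has been seen. A product state is a pair (one from each), accepting exactly when both do.
A 16-state machine:
       x  y 
>  A   A  B 
   B   C  D 
   C   C  E 
   D   F  G 
   E   F  H 
   F   F  I 
   G   G  J 
   H   K  J 
   I   K  L 
   J   J  M 
   K   K  N 
   L   A  M 
   M   M  O 
   N   A  P 
 * O   O  G 
   P   C  O 
(> = start, * = accepting)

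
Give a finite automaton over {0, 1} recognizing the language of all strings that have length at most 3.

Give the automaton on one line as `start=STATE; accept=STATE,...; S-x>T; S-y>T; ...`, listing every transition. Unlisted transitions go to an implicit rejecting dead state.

start=A; accept=A,B,C,D; A-0>B; A-1>B; B-0>C; B-1>C; C-0>D; C-1>D; D-0>E; D-1>E; E-0>E; E-1>E

Count input length up to 4: every symbol moves from A toward E, which means 'more than 3' and absorbs. Accept from {A, B, C, D}.
       0  1 
>* A   B  B 
 * B   C  C 
 * C   D  D 
 * D   E  E 
   E   E  E 
(> = start, * = accepting)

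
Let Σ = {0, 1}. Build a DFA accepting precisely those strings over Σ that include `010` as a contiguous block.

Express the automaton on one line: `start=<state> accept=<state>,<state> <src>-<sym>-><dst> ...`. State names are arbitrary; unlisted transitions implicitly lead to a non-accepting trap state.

Track how much of `010` has been matched so far: state q0 is no progress, q3 is the absorbing accept state reached once `010` has occurred. Intermediate states record partial matches; on a mismatch, fall back to the longest reusable overlap.
        0   1  
>  q0   q1  q0 
   q1   q1  q2 
   q2   q3  q0 
 * q3   q3  q3 
(> = start, * = accepting)

start=q0 accept=q3 q0-0->q1 q0-1->q0 q1-0->q1 q1-1->q2 q2-0->q3 q2-1->q0 q3-0->q3 q3-1->q3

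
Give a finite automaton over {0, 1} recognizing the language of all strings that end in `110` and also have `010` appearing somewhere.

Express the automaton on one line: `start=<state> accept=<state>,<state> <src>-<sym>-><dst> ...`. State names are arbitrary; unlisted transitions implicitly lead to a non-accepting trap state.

Handle the two conditions separately and then intersect. The first has 4 states tracking how much of the suffix `110` has currently been matched; the second has 4 states tracking whether and how much of `010` has been seen. A product state is a pair (one from each), accepting exactly when both do. Equivalent product states are then merged.
A 7-state machine:
        0   1  
>  q0   q1  q0 
   q1   q1  q2 
   q2   q3  q0 
   q3   q3  q4 
   q4   q3  q5 
   q5   q6  q5 
 * q6   q3  q4 
(> = start, * = accepting)

start=q0 accept=q6 q0-0->q1 q0-1->q0 q1-0->q1 q1-1->q2 q2-0->q3 q2-1->q0 q3-0->q3 q3-1->q4 q4-0->q3 q4-1->q5 q5-0->q6 q5-1->q5 q6-0->q3 q6-1->q4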